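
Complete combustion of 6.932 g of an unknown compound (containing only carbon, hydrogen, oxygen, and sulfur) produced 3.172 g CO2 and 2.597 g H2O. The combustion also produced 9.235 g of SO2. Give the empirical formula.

CH4OS2

mol C = 3.172 / 44.01 = 0.07207; mass C = 0.07207 × 12.01 = 0.8656 g
mol H = 2 × (2.597 / 18.02) = 0.2882; mass H = 0.2882 × 1.008 = 0.2905 g
mol S = 9.235 / 64.07 = 0.1441; mass S = 4.623 g
mass O = 6.932 − (5.779) = 1.153 g → mol O = 0.07208
Smallest is C at 0.07207 mol; normalising gives C 1.000, H 3.999, O 1.000, S 2.000
≈ 1:4:1:2 → CH4OS2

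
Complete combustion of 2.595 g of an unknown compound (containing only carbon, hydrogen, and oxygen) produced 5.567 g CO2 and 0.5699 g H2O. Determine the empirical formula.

C2HO

mol C = 5.567 / 44.01 = 0.1265; mass C = 0.1265 × 12.01 = 1.519 g
mol H = 2 × (0.5699 / 18.02) = 0.06325; mass H = 0.06325 × 1.008 = 0.06376 g
mass O = 2.595 − (1.583) = 1.012 g → mol O = 0.06325
Smallest is H at 0.06325 mol; normalising gives C 2.000, H 1.000, O 1.000
Ratio ≈ 2:1:1, so the empirical formula is C2HO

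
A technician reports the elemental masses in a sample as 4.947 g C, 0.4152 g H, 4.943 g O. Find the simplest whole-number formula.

Moles — C: 4.947 / 12.01 = 0.4119 mol; H: 0.4152 / 1.008 = 0.4119 mol; O: 4.943 / 16.00 = 0.3089 mol
Ratios (÷ 0.3089): C 1.333, H 1.333, O 1.000
×3: C 4.00, H 4.00, O 3.00 → C4H4O3

C4H4O3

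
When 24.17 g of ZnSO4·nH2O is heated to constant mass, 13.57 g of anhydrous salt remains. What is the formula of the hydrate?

ZnSO4·7H2O

Mass of water lost = 24.17 − 13.57 = 10.6 g → 10.6 / 18.02 = 0.5882 mol H2O
Molar mass of ZnSO4 = 161.45 g/mol → mol ZnSO4 = 13.57 / 161.45 = 0.08405
n = 0.5882 / 0.08405 = 7.00 ≈ 7 → ZnSO4·7H2O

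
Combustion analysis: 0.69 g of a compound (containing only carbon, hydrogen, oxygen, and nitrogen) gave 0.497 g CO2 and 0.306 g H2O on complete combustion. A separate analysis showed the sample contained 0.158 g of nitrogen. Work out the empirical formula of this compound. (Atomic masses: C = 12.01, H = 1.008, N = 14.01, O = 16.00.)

mol C = 0.497 / 44.01 = 0.01129; mass C = 0.01129 × 12.01 = 0.1356 g
mol H = 2 × (0.306 / 18.02) = 0.03396; mass H = 0.03396 × 1.008 = 0.03423 g
mol N = 0.158 / 14.01 = 0.01128
mass O = 0.69 − (0.3279) = 0.3621 g → mol O = 0.02263
Ratios (÷ 0.01128): C 1.001, H 3.011, N 1.000, O 2.007
Ratio ≈ 1:3:1:2, so the empirical formula is CH3NO2

CH3NO2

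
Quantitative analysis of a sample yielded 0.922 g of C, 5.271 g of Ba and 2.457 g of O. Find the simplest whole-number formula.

C: 0.922 g ÷ 12.01 g/mol = 0.07677 mol
Ba: 5.271 g ÷ 137.33 g/mol = 0.03838 mol
O: 2.457 g ÷ 16.00 g/mol = 0.1536 mol
Ratios (÷ 0.03838): C 2.000, Ba 1.000, O 4.001
→ C2BaO4

C2BaO4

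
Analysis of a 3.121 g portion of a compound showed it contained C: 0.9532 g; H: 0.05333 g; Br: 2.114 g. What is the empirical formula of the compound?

C3H2Br

n(C) = 0.9532/12.01 = 0.07937, n(H) = 0.05333/1.008 = 0.05291, n(Br) = 2.114/79.90 = 0.02646
Divide by the smallest (0.02646 mol Br): C 3.000, H 2.000, Br 1.000
Ratio ≈ 3:2:1, so the empirical formula is C3H2Br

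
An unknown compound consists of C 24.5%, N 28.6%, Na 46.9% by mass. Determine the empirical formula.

Assume 100 g: 24.5 g C, 28.6 g N, 46.9 g Na.
n(C) = 24.5/12.01 = 2.04, n(N) = 28.6/14.01 = 2.041, n(Na) = 46.9/22.99 = 2.04
Ratios (÷ 2.04): C 1.000, N 1.001, Na 1.000
→ CNNa

CNNa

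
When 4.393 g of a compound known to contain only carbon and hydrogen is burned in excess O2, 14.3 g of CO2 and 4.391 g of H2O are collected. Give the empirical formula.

C2H3

mol C = 14.3 / 44.01 = 0.3249; mass C = 0.3249 × 12.01 = 3.902 g
mol H = 2 × (4.391 / 18.02) = 0.4873; mass H = 0.4873 × 1.008 = 0.4912 g
Divide by the smallest (0.3249 mol C): C 1.000, H 1.500
×2: C 2.00, H 3.00 → C2H3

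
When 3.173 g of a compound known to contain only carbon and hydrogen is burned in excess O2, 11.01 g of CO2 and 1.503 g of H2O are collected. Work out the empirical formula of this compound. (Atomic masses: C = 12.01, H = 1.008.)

mol C = 11.01 / 44.01 = 0.2502; mass C = 0.2502 × 12.01 = 3.005 g
mol H = 2 × (1.503 / 18.02) = 0.1668; mass H = 0.1668 × 1.008 = 0.1681 g
Smallest is H at 0.1668 mol; normalising gives C 1.500, H 1.000
Scaling by 2: C 3.00, H 2.00 → C3H2

C3H2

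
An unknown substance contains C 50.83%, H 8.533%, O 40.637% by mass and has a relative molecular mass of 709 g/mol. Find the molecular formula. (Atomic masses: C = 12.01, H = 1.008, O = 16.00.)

Assume 100 g: 50.83 g C, 8.533 g H, 40.637 g O.
n(C) = 50.83/12.01 = 4.232, n(H) = 8.533/1.008 = 8.465, n(O) = 40.637/16.00 = 2.54
Divide by the smallest (2.54 mol O): C 1.666, H 3.333, O 1.000
×3: C 5.00, H 10.00, O 3.00 → C5H10O3
Empirical-formula mass = 118.13 g/mol
n = 709 / 118.13 = 6.00 ≈ 6
Molecular formula = (C5H10O3)×6 = C30H60O18

C30H60O18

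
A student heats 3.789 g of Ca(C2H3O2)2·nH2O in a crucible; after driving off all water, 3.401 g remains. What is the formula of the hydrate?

Mass of water lost = 3.789 − 3.401 = 0.388 g → 0.388 / 18.02 = 0.02153 mol H2O
Molar mass of Ca(C2H3O2)2 = 158.17 g/mol → mol Ca(C2H3O2)2 = 3.401 / 158.17 = 0.0215
n = 0.02153 / 0.0215 = 1.00 ≈ 1 → Ca(C2H3O2)2·H2O

Ca(C2H3O2)2·H2O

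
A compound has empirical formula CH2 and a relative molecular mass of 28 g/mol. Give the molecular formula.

C2H4

Empirical-formula mass = 14.03 g/mol
n = 28 / 14.03 = 2.00 ≈ 2
Molecular formula = (CH2)2 = C2H4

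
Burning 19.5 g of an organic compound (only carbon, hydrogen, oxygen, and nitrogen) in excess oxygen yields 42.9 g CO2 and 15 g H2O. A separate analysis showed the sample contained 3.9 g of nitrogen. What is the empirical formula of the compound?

C7H12N2O

mol C = 42.9 / 44.01 = 0.9748; mass C = 0.9748 × 12.01 = 11.71 g
mol H = 2 × (15 / 18.02) = 1.665; mass H = 1.665 × 1.008 = 1.678 g
mol N = 3.9 / 14.01 = 0.2784
mass O = 19.5 − (17.29) = 2.215 g → mol O = 0.1384
Smallest is O at 0.1384 mol; normalising gives C 7.042, H 12.027, N 2.011, O 1.000
≈ 7:12:2:1 → C7H12N2O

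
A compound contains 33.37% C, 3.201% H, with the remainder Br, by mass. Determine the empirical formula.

C7H8Br2

Assume 100 g: 33.37 g C, 3.201 g H, 63.429 g Br.
C: 33.37 g ÷ 12.01 g/mol = 2.779 mol
H: 3.201 g ÷ 1.008 g/mol = 3.176 mol
Br: 63.429 g ÷ 79.90 g/mol = 0.7939 mol
Smallest is Br at 0.7939 mol; normalising gives C 3.500, H 4.000, Br 1.000
Multiply by 2: C 7.00, H 8.00, Br 2.00 → C7H8Br2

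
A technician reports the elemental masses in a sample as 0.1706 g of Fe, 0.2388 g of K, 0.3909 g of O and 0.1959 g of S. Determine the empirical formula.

n(Fe) = 0.1706/55.85 = 0.003055, n(K) = 0.2388/39.10 = 0.006107, n(O) = 0.3909/16.00 = 0.02443, n(S) = 0.1959/32.07 = 0.006109
Ratios (÷ 0.003055): Fe 1.000, K 1.999, O 7.998, S 2.000
→ FeK2O8S2

FeK2O8S2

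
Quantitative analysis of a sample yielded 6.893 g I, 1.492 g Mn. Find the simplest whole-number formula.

I2Mn

Moles — I: 6.893 / 126.90 = 0.05432 mol; Mn: 1.492 / 54.94 = 0.02716 mol
Smallest is Mn at 0.02716 mol; normalising gives I 2.000, Mn 1.000
≈ 2:1 → I2Mn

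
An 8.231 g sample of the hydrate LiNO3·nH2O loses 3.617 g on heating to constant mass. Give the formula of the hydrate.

LiNO3·3H2O

Mass of anhydrous LiNO3 = 8.231 − 3.617 = 4.614 g
mol H2O = 3.617 / 18.02 = 0.2007
Molar mass of LiNO3 = 68.95 g/mol → mol LiNO3 = 4.614 / 68.95 = 0.06692
n = 0.2007 / 0.06692 = 3.00 ≈ 3 → LiNO3·3H2O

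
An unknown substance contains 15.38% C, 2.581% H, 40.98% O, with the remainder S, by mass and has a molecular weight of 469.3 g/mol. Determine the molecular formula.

Assume 100 g: 15.38 g C, 2.581 g H, 40.98 g O, 41.059 g S.
n(C) = 15.38/12.01 = 1.281, n(H) = 2.581/1.008 = 2.561, n(O) = 40.98/16.00 = 2.561, n(S) = 41.059/32.07 = 1.28
Smallest is S at 1.28 mol; normalising gives C 1.000, H 2.000, O 2.001, S 1.000
→ CH2O2S
Empirical-formula mass = 78.10 g/mol
n = 469.3 / 78.10 = 6.01 ≈ 6
Molecular formula = (CH2O2S)×6 = C6H12O12S6

C6H12O12S6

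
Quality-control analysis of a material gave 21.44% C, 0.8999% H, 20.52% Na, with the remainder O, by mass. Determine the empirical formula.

C2HNaO4

Assume 100 g: 21.44 g C, 0.8999 g H, 20.52 g Na, 57.14 g O.
Moles — C: 21.44 / 12.01 = 1.785 mol; H: 0.8999 / 1.008 = 0.8928 mol; Na: 20.52 / 22.99 = 0.8926 mol; O: 57.14 / 16.00 = 3.571 mol
Divide by the smallest (0.8926 mol Na): C 2.000, H 1.000, Na 1.000, O 4.001
Ratio ≈ 2:1:1:4, so the empirical formula is C2HNaO4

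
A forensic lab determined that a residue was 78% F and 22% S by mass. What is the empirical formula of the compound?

F6S

Assume 100 g: 78 g F, 22 g S.
F: 78 g ÷ 19.00 g/mol = 4.105 mol
S: 22 g ÷ 32.07 g/mol = 0.686 mol
Divide by the smallest (0.686 mol S): F 5.984, S 1.000
≈ 6:1 → F6S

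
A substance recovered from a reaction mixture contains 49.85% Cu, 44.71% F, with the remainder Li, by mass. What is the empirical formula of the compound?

CuF3Li

Assume 100 g: 49.85 g Cu, 44.71 g F, 5.44 g Li.
Moles — Cu: 49.85 / 63.55 = 0.7844 mol; F: 44.71 / 19.00 = 2.353 mol; Li: 5.44 / 6.94 = 0.7839 mol
Divide by the smallest (0.7839 mol Li): Cu 1.001, F 3.002, Li 1.000
Ratio ≈ 1:3:1, so the empirical formula is CuF3Li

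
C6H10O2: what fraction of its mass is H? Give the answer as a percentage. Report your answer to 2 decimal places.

Molar mass = 6(12.01) + 10(1.008) + 2(16.00) = 114.140 g/mol
Mass of H per mole = 10 × 1.008 = 10.080 g
% H = 10.080 / 114.140 × 100 = 8.83%

8.83%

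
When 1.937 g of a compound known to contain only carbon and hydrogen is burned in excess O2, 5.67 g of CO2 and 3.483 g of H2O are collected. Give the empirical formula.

CH3

mol C = 5.67 / 44.01 = 0.1288; mass C = 0.1288 × 12.01 = 1.547 g
mol H = 2 × (3.483 / 18.02) = 0.3866; mass H = 0.3866 × 1.008 = 0.3897 g
Divide by the smallest (0.1288 mol C): C 1.000, H 3.001
≈ 1:3 → CH3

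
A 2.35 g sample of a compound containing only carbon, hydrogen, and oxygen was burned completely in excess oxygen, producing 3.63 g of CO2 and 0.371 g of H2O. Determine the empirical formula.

C2HO2

mol C = 3.63 / 44.01 = 0.08248; mass C = 0.08248 × 12.01 = 0.9906 g
mol H = 2 × (0.371 / 18.02) = 0.04118; mass H = 0.04118 × 1.008 = 0.04151 g
mass O = 2.35 − (1.032) = 1.318 g → mol O = 0.08237
Ratios (÷ 0.04118): C 2.003, H 1.000, O 2.000
Ratio ≈ 2:1:2, so the empirical formula is C2HO2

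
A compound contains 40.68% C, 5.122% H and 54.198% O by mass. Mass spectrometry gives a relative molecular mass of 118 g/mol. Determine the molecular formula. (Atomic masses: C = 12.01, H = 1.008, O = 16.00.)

Assume 100 g: 40.68 g C, 5.122 g H, 54.198 g O.
n(C) = 40.68/12.01 = 3.387, n(H) = 5.122/1.008 = 5.081, n(O) = 54.198/16.00 = 3.387
Divide by the smallest (3.387 mol C): C 1.000, H 1.500, O 1.000
Multiply by 2: C 2.00, H 3.00, O 2.00 → C2H3O2
Empirical-formula mass = 59.04 g/mol
n = 118 / 59.04 = 2.00 ≈ 2
Molecular formula = (C2H3O2)×2 = C4H6O4

C4H6O4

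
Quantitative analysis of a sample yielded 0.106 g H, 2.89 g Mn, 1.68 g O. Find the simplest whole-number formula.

H: 0.106 g ÷ 1.008 g/mol = 0.1052 mol
Mn: 2.89 g ÷ 54.94 g/mol = 0.0526 mol
O: 1.68 g ÷ 16.00 g/mol = 0.105 mol
Smallest is Mn at 0.0526 mol; normalising gives H 1.999, Mn 1.000, O 1.996
Ratio ≈ 2:1:2, so the empirical formula is H2MnO2

H2MnO2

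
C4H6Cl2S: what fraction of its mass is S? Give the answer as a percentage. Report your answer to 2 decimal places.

Molar mass = 4(12.01) + 6(1.008) + 2(35.45) + 1(32.07) = 157.058 g/mol
Mass of S per mole = 1 × 32.07 = 32.070 g
% S = 32.070 / 157.058 × 100 = 20.42%

20.42%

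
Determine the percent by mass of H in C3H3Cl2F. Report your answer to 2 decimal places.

Molar mass = 3(12.01) + 3(1.008) + 2(35.45) + 1(19.00) = 128.954 g/mol
Mass of H per mole = 3 × 1.008 = 3.024 g
% H = 3.024 / 128.954 × 100 = 2.35%

2.35%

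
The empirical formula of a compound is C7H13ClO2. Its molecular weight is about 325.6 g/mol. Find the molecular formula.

Empirical-formula mass = 164.62 g/mol
n = 325.6 / 164.62 = 1.98 ≈ 2
Molecular formula = (C7H13ClO2)2 = C14H26Cl2O4

C14H26Cl2O4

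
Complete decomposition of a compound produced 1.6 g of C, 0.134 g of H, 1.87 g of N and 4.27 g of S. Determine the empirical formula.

Moles — C: 1.6 / 12.01 = 0.1332 mol; H: 0.134 / 1.008 = 0.1329 mol; N: 1.87 / 14.01 = 0.1335 mol; S: 4.27 / 32.07 = 0.1331 mol
Smallest is H at 0.1329 mol; normalising gives C 1.002, H 1.000, N 1.004, S 1.002
→ CHNS

CHNS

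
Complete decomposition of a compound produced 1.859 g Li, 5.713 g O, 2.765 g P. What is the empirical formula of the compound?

Li3O4P

Moles — Li: 1.859 / 6.94 = 0.2679 mol; O: 5.713 / 16.00 = 0.3571 mol; P: 2.765 / 30.97 = 0.08928 mol
Smallest is P at 0.08928 mol; normalising gives Li 3.000, O 3.999, P 1.000
→ Li3O4P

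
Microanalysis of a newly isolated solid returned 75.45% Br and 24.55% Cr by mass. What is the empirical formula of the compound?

Assume 100 g: 75.45 g Br, 24.55 g Cr.
Moles — Br: 75.45 / 79.90 = 0.9443 mol; Cr: 24.55 / 52.00 = 0.4721 mol
Smallest is Cr at 0.4721 mol; normalising gives Br 2.000, Cr 1.000
→ Br2Cr

Br2Cr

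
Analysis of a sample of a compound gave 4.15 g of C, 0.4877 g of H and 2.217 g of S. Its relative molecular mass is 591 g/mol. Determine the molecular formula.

n(C) = 4.15/12.01 = 0.3455, n(H) = 0.4877/1.008 = 0.4838, n(S) = 2.217/32.07 = 0.06913
Smallest is S at 0.06913 mol; normalising gives C 4.998, H 6.999, S 1.000
≈ 5:7:1 → C5H7S
Empirical-formula mass = 99.18 g/mol
n = 591 / 99.18 = 5.96 ≈ 6
Molecular formula = (C5H7S)×6 = C30H42S6

C30H42S6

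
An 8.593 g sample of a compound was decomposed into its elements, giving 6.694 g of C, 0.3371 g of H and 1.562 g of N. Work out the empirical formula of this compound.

C: 6.694 g ÷ 12.01 g/mol = 0.5574 mol
H: 0.3371 g ÷ 1.008 g/mol = 0.3344 mol
N: 1.562 g ÷ 14.01 g/mol = 0.1115 mol
Ratios (÷ 0.1115): C 4.999, H 3.000, N 1.000
≈ 5:3:1 → C5H3N

C5H3N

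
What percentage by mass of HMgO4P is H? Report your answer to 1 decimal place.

Molar mass = 1(1.008) + 1(24.31) + 4(16.00) + 1(30.97) = 120.288 g/mol
Mass of H per mole = 1 × 1.008 = 1.008 g
% H = 1.008 / 120.288 × 100 = 0.8%

0.8%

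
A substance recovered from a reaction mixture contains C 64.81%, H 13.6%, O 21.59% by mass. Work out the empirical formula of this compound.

C4H10O

Assume 100 g: 64.81 g C, 13.6 g H, 21.59 g O.
Moles — C: 64.81 / 12.01 = 5.396 mol; H: 13.6 / 1.008 = 13.49 mol; O: 21.59 / 16.00 = 1.349 mol
Smallest is O at 1.349 mol; normalising gives C 3.999, H 9.999, O 1.000
→ C4H10O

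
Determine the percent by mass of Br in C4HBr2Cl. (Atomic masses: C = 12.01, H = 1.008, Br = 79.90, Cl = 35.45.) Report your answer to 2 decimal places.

65.41%

Molar mass = 4(12.01) + 1(1.008) + 2(79.90) + 1(35.45) = 244.298 g/mol
Mass of Br per mole = 2 × 79.90 = 159.800 g
% Br = 159.800 / 244.298 × 100 = 65.41%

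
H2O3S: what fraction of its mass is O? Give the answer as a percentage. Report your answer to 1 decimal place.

Molar mass = 2(1.008) + 3(16.00) + 1(32.07) = 82.086 g/mol
Mass of O per mole = 3 × 16.00 = 48.000 g
% O = 48.000 / 82.086 × 100 = 58.5%

58.5%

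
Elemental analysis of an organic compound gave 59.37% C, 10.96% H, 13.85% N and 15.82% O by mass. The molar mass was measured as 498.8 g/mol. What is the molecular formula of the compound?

C25H55N5O5

Assume 100 g: 59.37 g C, 10.96 g H, 13.85 g N, 15.82 g O.
n(C) = 59.37/12.01 = 4.943, n(H) = 10.96/1.008 = 10.87, n(N) = 13.85/14.01 = 0.9886, n(O) = 15.82/16.00 = 0.9888
Ratios (÷ 0.9886): C 5.000, H 10.999, N 1.000, O 1.000
Ratio ≈ 5:11:1:1, so the empirical formula is C5H11NO
Empirical-formula mass = 101.15 g/mol
n = 498.8 / 101.15 = 4.93 ≈ 5
Molecular formula = (C5H11NO)×5 = C25H55N5O5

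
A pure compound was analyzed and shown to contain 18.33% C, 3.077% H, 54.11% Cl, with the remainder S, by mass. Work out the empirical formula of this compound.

Assume 100 g: 18.33 g C, 3.077 g H, 54.11 g Cl, 24.483 g S.
Moles — C: 18.33 / 12.01 = 1.526 mol; H: 3.077 / 1.008 = 3.053 mol; Cl: 54.11 / 35.45 = 1.526 mol; S: 24.483 / 32.07 = 0.7634 mol
Divide by the smallest (0.7634 mol S): C 1.999, H 3.999, Cl 1.999, S 1.000
→ C2H4Cl2S

C2H4Cl2S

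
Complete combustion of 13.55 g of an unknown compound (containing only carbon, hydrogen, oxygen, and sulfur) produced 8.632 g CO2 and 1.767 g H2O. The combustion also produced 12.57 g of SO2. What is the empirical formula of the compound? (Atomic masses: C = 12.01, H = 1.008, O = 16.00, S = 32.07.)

mol C = 8.632 / 44.01 = 0.1961; mass C = 0.1961 × 12.01 = 2.356 g
mol H = 2 × (1.767 / 18.02) = 0.1961; mass H = 0.1961 × 1.008 = 0.1977 g
mol S = 12.57 / 64.07 = 0.1962; mass S = 6.292 g
mass O = 13.55 − (8.845) = 4.705 g → mol O = 0.2941
Smallest is H at 0.1961 mol; normalising gives C 1.000, H 1.000, O 1.499, S 1.000
Scaling by 2: C 2.00, H 2.00, O 3.00, S 2.00 → C2H2O3S2

C2H2O3S2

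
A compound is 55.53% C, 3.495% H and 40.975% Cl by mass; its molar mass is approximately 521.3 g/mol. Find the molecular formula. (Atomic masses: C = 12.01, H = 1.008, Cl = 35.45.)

C24H18Cl6

Assume 100 g: 55.53 g C, 3.495 g H, 40.975 g Cl.
Moles — C: 55.53 / 12.01 = 4.624 mol; H: 3.495 / 1.008 = 3.467 mol; Cl: 40.975 / 35.45 = 1.156 mol
Smallest is Cl at 1.156 mol; normalising gives C 4.000, H 3.000, Cl 1.000
Ratio ≈ 4:3:1, so the empirical formula is C4H3Cl
Empirical-formula mass = 86.51 g/mol
n = 521.3 / 86.51 = 6.03 ≈ 6
Molecular formula = (C4H3Cl)×6 = C24H18Cl6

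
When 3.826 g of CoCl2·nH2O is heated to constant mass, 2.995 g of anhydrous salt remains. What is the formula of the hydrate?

CoCl2·2H2O

Mass of water lost = 3.826 − 2.995 = 0.831 g → 0.831 / 18.02 = 0.04612 mol H2O
Molar mass of CoCl2 = 129.83 g/mol → mol CoCl2 = 2.995 / 129.83 = 0.02307
n = 0.04612 / 0.02307 = 2.00 ≈ 2 → CoCl2·2H2O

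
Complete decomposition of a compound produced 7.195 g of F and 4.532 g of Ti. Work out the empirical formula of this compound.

Moles — F: 7.195 / 19.00 = 0.3787 mol; Ti: 4.532 / 47.87 = 0.09467 mol
Ratios (÷ 0.09467): F 4.000, Ti 1.000
Ratio ≈ 4:1, so the empirical formula is F4Ti

F4Ti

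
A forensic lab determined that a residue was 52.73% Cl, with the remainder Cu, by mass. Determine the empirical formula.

Cl2Cu

Assume 100 g: 52.73 g Cl, 47.27 g Cu.
Moles — Cl: 52.73 / 35.45 = 1.487 mol; Cu: 47.27 / 63.55 = 0.7438 mol
Ratios (÷ 0.7438): Cl 2.000, Cu 1.000
→ Cl2Cu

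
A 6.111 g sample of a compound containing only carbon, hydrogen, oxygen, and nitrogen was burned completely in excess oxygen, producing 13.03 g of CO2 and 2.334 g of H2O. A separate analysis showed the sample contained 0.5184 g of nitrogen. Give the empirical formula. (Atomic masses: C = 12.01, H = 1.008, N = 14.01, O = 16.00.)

C8H7NO3

mol C = 13.03 / 44.01 = 0.2961; mass C = 0.2961 × 12.01 = 3.556 g
mol H = 2 × (2.334 / 18.02) = 0.2590; mass H = 0.2590 × 1.008 = 0.2611 g
mol N = 0.5184 / 14.01 = 0.03700
mass O = 6.111 − (4.335) = 1.776 g → mol O = 0.1110
Ratios (÷ 0.037): C 8.001, H 7.001, N 1.000, O 2.999
Ratio ≈ 8:7:1:3, so the empirical formula is C8H7NO3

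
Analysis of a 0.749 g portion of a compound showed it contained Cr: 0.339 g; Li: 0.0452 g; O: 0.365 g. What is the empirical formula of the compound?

Cr2Li2O7

Moles — Cr: 0.339 / 52.00 = 0.006519 mol; Li: 0.0452 / 6.94 = 0.006513 mol; O: 0.365 / 16.00 = 0.02281 mol
Smallest is Li at 0.006513 mol; normalising gives Cr 1.001, Li 1.000, O 3.503
×2: Cr 2.00, Li 2.00, O 7.01 → Cr2Li2O7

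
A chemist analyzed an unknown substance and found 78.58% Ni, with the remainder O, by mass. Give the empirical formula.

Assume 100 g: 78.58 g Ni, 21.42 g O.
Moles — Ni: 78.58 / 58.69 = 1.339 mol; O: 21.42 / 16.00 = 1.339 mol
Smallest is O at 1.339 mol; normalising gives Ni 1.000, O 1.000
Ratio ≈ 1:1, so the empirical formula is NiO

NiO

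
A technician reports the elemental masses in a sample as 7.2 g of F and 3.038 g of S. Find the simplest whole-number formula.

n(F) = 7.2/19.00 = 0.3789, n(S) = 3.038/32.07 = 0.09473
Ratios (÷ 0.09473): F 4.000, S 1.000
≈ 4:1 → F4S

F4S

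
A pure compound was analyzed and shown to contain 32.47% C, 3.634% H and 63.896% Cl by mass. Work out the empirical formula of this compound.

Assume 100 g: 32.47 g C, 3.634 g H, 63.896 g Cl.
n(C) = 32.47/12.01 = 2.704, n(H) = 3.634/1.008 = 3.605, n(Cl) = 63.896/35.45 = 1.802
Divide by the smallest (1.802 mol Cl): C 1.500, H 2.000, Cl 1.000
Multiply by 2: C 3.00, H 4.00, Cl 2.00 → C3H4Cl2

C3H4Cl2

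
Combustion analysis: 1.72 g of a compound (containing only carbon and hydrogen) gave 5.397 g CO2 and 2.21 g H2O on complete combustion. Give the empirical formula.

mol C = 5.397 / 44.01 = 0.1226; mass C = 0.1226 × 12.01 = 1.473 g
mol H = 2 × (2.21 / 18.02) = 0.2453; mass H = 0.2453 × 1.008 = 0.2472 g
Divide by the smallest (0.1226 mol C): C 1.000, H 2.000
≈ 1:2 → CH2

CH2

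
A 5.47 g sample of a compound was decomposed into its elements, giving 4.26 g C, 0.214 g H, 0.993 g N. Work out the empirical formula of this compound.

n(C) = 4.26/12.01 = 0.3547, n(H) = 0.214/1.008 = 0.2123, n(N) = 0.993/14.01 = 0.07088
Divide by the smallest (0.07088 mol N): C 5.004, H 2.995, N 1.000
→ C5H3N

C5H3N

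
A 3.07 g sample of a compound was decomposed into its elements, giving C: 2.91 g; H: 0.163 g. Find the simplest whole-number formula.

C3H2

Moles — C: 2.91 / 12.01 = 0.2423 mol; H: 0.163 / 1.008 = 0.1617 mol
Divide by the smallest (0.1617 mol H): C 1.498, H 1.000
Scaling by 2: C 3.00, H 2.00 → C3H2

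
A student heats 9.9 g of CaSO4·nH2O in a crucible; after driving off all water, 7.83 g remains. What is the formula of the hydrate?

Mass of water lost = 9.9 − 7.83 = 2.07 g → 2.07 / 18.02 = 0.1149 mol H2O
Molar mass of CaSO4 = 136.15 g/mol → mol CaSO4 = 7.83 / 136.15 = 0.05751
n = 0.1149 / 0.05751 = 2.00 ≈ 2 → CaSO4·2H2O

CaSO4·2H2O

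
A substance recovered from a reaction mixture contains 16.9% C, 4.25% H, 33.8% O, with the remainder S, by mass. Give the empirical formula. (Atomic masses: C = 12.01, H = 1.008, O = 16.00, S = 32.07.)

C2H6O3S2

Assume 100 g: 16.9 g C, 4.25 g H, 33.8 g O, 45.05 g S.
C: 16.9 g ÷ 12.01 g/mol = 1.407 mol
H: 4.25 g ÷ 1.008 g/mol = 4.216 mol
O: 33.8 g ÷ 16.00 g/mol = 2.112 mol
S: 45.05 g ÷ 32.07 g/mol = 1.405 mol
Smallest is S at 1.405 mol; normalising gives C 1.002, H 3.001, O 1.504, S 1.000
×2: C 2.00, H 6.00, O 3.01, S 2.00 → C2H6O3S2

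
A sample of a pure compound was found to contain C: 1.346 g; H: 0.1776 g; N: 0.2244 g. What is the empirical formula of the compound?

C7H11N

Moles — C: 1.346 / 12.01 = 0.1121 mol; H: 0.1776 / 1.008 = 0.1762 mol; N: 0.2244 / 14.01 = 0.01602 mol
Divide by the smallest (0.01602 mol N): C 6.997, H 11.000, N 1.000
≈ 7:11:1 → C7H11N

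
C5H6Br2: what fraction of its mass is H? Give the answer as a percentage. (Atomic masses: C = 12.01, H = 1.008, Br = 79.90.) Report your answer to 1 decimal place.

Molar mass = 5(12.01) + 6(1.008) + 2(79.90) = 225.898 g/mol
Mass of H per mole = 6 × 1.008 = 6.048 g
% H = 6.048 / 225.898 × 100 = 2.7%

2.7%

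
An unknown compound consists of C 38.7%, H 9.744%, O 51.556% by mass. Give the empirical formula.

CH3O

Assume 100 g: 38.7 g C, 9.744 g H, 51.556 g O.
C: 38.7 g ÷ 12.01 g/mol = 3.222 mol
H: 9.744 g ÷ 1.008 g/mol = 9.667 mol
O: 51.556 g ÷ 16.00 g/mol = 3.222 mol
Divide by the smallest (3.222 mol O): C 1.000, H 3.000, O 1.000
Ratio ≈ 1:3:1, so the empirical formula is CH3O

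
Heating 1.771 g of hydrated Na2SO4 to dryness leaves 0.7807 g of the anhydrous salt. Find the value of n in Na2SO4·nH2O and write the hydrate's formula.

Mass of water lost = 1.771 − 0.7807 = 0.9903 g → 0.9903 / 18.02 = 0.05496 mol H2O
Molar mass of Na2SO4 = 142.05 g/mol → mol Na2SO4 = 0.7807 / 142.05 = 0.005496
n = 0.05496 / 0.005496 = 10.00 ≈ 10 → Na2SO4·10H2O

Na2SO4·10H2O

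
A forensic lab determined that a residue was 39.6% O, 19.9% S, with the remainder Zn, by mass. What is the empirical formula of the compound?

Assume 100 g: 39.6 g O, 19.9 g S, 40.5 g Zn.
n(O) = 39.6/16.00 = 2.475, n(S) = 19.9/32.07 = 0.6205, n(Zn) = 40.5/65.38 = 0.6195
Divide by the smallest (0.6195 mol Zn): O 3.995, S 1.002, Zn 1.000
→ O4SZn

O4SZn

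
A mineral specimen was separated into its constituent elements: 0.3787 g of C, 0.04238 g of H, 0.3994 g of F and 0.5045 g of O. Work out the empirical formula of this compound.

n(C) = 0.3787/12.01 = 0.03153, n(H) = 0.04238/1.008 = 0.04204, n(F) = 0.3994/19.00 = 0.02102, n(O) = 0.5045/16.00 = 0.03153
Ratios (÷ 0.02102): C 1.500, H 2.000, F 1.000, O 1.500
Multiply by 2: C 3.00, H 4.00, F 2.00, O 3.00 → C3H4F2O3

C3H4F2O3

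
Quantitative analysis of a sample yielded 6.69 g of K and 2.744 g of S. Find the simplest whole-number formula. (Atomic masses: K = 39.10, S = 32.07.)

n(K) = 6.69/39.10 = 0.1711, n(S) = 2.744/32.07 = 0.08556
Smallest is S at 0.08556 mol; normalising gives K 2.000, S 1.000
→ K2S

K2S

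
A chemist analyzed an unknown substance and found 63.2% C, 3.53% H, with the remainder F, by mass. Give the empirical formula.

Assume 100 g: 63.2 g C, 3.53 g H, 33.27 g F.
Moles — C: 63.2 / 12.01 = 5.262 mol; H: 3.53 / 1.008 = 3.502 mol; F: 33.27 / 19.00 = 1.751 mol
Ratios (÷ 1.751): C 3.005, H 2.000, F 1.000
Ratio ≈ 3:2:1, so the empirical formula is C3H2F

C3H2F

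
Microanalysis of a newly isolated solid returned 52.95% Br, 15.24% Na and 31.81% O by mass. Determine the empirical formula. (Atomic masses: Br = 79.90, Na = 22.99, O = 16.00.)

BrNaO3

Assume 100 g: 52.95 g Br, 15.24 g Na, 31.81 g O.
Moles — Br: 52.95 / 79.90 = 0.6627 mol; Na: 15.24 / 22.99 = 0.6629 mol; O: 31.81 / 16.00 = 1.988 mol
Ratios (÷ 0.6627): Br 1.000, Na 1.000, O 3.000
→ BrNaO3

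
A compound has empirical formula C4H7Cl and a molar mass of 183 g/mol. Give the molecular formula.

Empirical-formula mass = 90.55 g/mol
n = 183 / 90.55 = 2.02 ≈ 2
Molecular formula = (C4H7Cl)2 = C8H14Cl2

C8H14Cl2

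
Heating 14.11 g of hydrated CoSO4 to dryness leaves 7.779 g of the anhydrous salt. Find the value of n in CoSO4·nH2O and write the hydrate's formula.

CoSO4·7H2O

Mass of water lost = 14.11 − 7.779 = 6.331 g → 6.331 / 18.02 = 0.3513 mol H2O
Molar mass of CoSO4 = 155.00 g/mol → mol CoSO4 = 7.779 / 155.00 = 0.05019
n = 0.3513 / 0.05019 = 7.00 ≈ 7 → CoSO4·7H2O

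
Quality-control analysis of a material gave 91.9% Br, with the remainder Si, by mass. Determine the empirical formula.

Br4Si

Assume 100 g: 91.9 g Br, 8.1 g Si.
Br: 91.9 g ÷ 79.90 g/mol = 1.15 mol
Si: 8.1 g ÷ 28.09 g/mol = 0.2884 mol
Smallest is Si at 0.2884 mol; normalising gives Br 3.989, Si 1.000
≈ 4:1 → Br4Si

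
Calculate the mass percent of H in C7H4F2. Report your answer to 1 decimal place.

3.2%

Molar mass = 7(12.01) + 4(1.008) + 2(19.00) = 126.102 g/mol
Mass of H per mole = 4 × 1.008 = 4.032 g
% H = 4.032 / 126.102 × 100 = 3.2%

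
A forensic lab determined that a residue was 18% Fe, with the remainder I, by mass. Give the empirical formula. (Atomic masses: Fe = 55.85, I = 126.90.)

Assume 100 g: 18 g Fe, 82 g I.
n(Fe) = 18/55.85 = 0.3223, n(I) = 82/126.90 = 0.6462
Divide by the smallest (0.3223 mol Fe): Fe 1.000, I 2.005
≈ 1:2 → FeI2

FeI2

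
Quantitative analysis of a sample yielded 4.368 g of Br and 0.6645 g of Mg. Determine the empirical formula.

n(Br) = 4.368/79.90 = 0.05467, n(Mg) = 0.6645/24.31 = 0.02733
Smallest is Mg at 0.02733 mol; normalising gives Br 2.000, Mg 1.000
≈ 2:1 → Br2Mg

Br2Mg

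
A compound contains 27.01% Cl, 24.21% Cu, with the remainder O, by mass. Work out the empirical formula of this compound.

Cl2CuO8

Assume 100 g: 27.01 g Cl, 24.21 g Cu, 48.78 g O.
Moles — Cl: 27.01 / 35.45 = 0.7619 mol; Cu: 24.21 / 63.55 = 0.381 mol; O: 48.78 / 16.00 = 3.049 mol
Ratios (÷ 0.381): Cl 2.000, Cu 1.000, O 8.003
≈ 2:1:8 → Cl2CuO8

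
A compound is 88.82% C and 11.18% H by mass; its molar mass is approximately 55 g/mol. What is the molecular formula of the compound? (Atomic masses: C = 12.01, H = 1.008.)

C4H6

Assume 100 g: 88.82 g C, 11.18 g H.
Moles — C: 88.82 / 12.01 = 7.396 mol; H: 11.18 / 1.008 = 11.09 mol
Ratios (÷ 7.396): C 1.000, H 1.500
×2: C 2.00, H 3.00 → C2H3
Empirical-formula mass = 27.04 g/mol
n = 55 / 27.04 = 2.03 ≈ 2
Molecular formula = (C2H3)×2 = C4H6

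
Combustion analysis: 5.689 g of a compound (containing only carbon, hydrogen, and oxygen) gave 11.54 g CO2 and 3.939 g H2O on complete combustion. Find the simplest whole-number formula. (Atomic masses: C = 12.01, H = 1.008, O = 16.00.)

C6H10O3

mol C = 11.54 / 44.01 = 0.2622; mass C = 0.2622 × 12.01 = 3.149 g
mol H = 2 × (3.939 / 18.02) = 0.4372; mass H = 0.4372 × 1.008 = 0.4407 g
mass O = 5.689 − (3.590) = 2.099 g → mol O = 0.1312
Smallest is O at 0.1312 mol; normalising gives C 1.999, H 3.332, O 1.000
×3: C 6.00, H 10.00, O 3.00 → C6H10O3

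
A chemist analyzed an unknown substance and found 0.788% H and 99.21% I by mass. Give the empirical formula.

Assume 100 g: 0.788 g H, 99.21 g I.
n(H) = 0.788/1.008 = 0.7817, n(I) = 99.21/126.90 = 0.7818
Smallest is H at 0.7817 mol; normalising gives H 1.000, I 1.000
≈ 1:1 → HI

HI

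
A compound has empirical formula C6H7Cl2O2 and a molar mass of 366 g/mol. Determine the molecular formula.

C12H14Cl4O4

Empirical-formula mass = 182.02 g/mol
n = 366 / 182.02 = 2.01 ≈ 2
Molecular formula = (C6H7Cl2O2)2 = C12H14Cl4O4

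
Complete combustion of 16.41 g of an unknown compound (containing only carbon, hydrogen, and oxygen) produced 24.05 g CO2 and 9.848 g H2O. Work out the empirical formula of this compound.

CH2O

mol C = 24.05 / 44.01 = 0.5465; mass C = 0.5465 × 12.01 = 6.563 g
mol H = 2 × (9.848 / 18.02) = 1.093; mass H = 1.093 × 1.008 = 1.102 g
mass O = 16.41 − (7.665) = 8.745 g → mol O = 0.5466
Divide by the smallest (0.5465 mol C): C 1.000, H 2.000, O 1.000
→ CH2O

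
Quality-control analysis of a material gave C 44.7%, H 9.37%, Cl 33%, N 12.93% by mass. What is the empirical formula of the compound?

C4H10ClN

Assume 100 g: 44.7 g C, 9.37 g H, 33 g Cl, 12.93 g N.
n(C) = 44.7/12.01 = 3.722, n(H) = 9.37/1.008 = 9.296, n(Cl) = 33/35.45 = 0.9309, n(N) = 12.93/14.01 = 0.9229
Ratios (÷ 0.9229): C 4.033, H 10.072, Cl 1.009, N 1.000
Ratio ≈ 4:10:1:1, so the empirical formula is C4H10ClN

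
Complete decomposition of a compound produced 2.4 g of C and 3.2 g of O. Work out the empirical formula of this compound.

Moles — C: 2.4 / 12.01 = 0.1998 mol; O: 3.2 / 16.00 = 0.2 mol
Divide by the smallest (0.1998 mol C): C 1.000, O 1.001
≈ 1:1 → CO

CO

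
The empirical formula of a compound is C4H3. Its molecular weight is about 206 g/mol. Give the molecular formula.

C16H12

Empirical-formula mass = 51.06 g/mol
n = 206 / 51.06 = 4.03 ≈ 4
Molecular formula = (C4H3)4 = C16H12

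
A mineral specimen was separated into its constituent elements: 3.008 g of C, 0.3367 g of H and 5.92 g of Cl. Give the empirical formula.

C3H4Cl2

n(C) = 3.008/12.01 = 0.2505, n(H) = 0.3367/1.008 = 0.334, n(Cl) = 5.92/35.45 = 0.167
Smallest is Cl at 0.167 mol; normalising gives C 1.500, H 2.000, Cl 1.000
Multiply by 2: C 3.00, H 4.00, Cl 2.00 → C3H4Cl2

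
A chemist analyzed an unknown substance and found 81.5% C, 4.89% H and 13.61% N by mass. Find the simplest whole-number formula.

Assume 100 g: 81.5 g C, 4.89 g H, 13.61 g N.
n(C) = 81.5/12.01 = 6.786, n(H) = 4.89/1.008 = 4.851, n(N) = 13.61/14.01 = 0.9714
Ratios (÷ 0.9714): C 6.985, H 4.994, N 1.000
Ratio ≈ 7:5:1, so the empirical formula is C7H5N

C7H5N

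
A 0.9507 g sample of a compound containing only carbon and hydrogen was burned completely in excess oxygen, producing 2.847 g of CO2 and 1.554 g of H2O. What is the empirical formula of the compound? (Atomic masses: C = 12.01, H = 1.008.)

C3H8

mol C = 2.847 / 44.01 = 0.06469; mass C = 0.06469 × 12.01 = 0.7769 g
mol H = 2 × (1.554 / 18.02) = 0.1725; mass H = 0.1725 × 1.008 = 0.1739 g
Divide by the smallest (0.06469 mol C): C 1.000, H 2.666
Multiply by 3: C 3.00, H 8.00 → C3H8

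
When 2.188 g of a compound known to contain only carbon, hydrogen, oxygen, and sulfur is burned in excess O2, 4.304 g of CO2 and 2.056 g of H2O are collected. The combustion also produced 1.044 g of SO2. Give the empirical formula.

mol C = 4.304 / 44.01 = 0.09780; mass C = 0.09780 × 12.01 = 1.175 g
mol H = 2 × (2.056 / 18.02) = 0.2282; mass H = 0.2282 × 1.008 = 0.2300 g
mol S = 1.044 / 64.07 = 0.01629; mass S = 0.5226 g
mass O = 2.188 − (1.927) = 0.2609 g → mol O = 0.01631
Divide by the smallest (0.01629 mol S): C 6.002, H 14.004, O 1.001, S 1.000
→ C6H14OS

C6H14OS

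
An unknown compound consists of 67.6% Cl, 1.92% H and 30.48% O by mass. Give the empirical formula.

Assume 100 g: 67.6 g Cl, 1.92 g H, 30.48 g O.
Cl: 67.6 g ÷ 35.45 g/mol = 1.907 mol
H: 1.92 g ÷ 1.008 g/mol = 1.905 mol
O: 30.48 g ÷ 16.00 g/mol = 1.905 mol
Smallest is H at 1.905 mol; normalising gives Cl 1.001, H 1.000, O 1.000
→ ClHO

ClHO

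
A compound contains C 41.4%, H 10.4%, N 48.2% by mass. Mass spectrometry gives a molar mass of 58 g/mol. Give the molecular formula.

C2H6N2

Assume 100 g: 41.4 g C, 10.4 g H, 48.2 g N.
C: 41.4 g ÷ 12.01 g/mol = 3.447 mol
H: 10.4 g ÷ 1.008 g/mol = 10.32 mol
N: 48.2 g ÷ 14.01 g/mol = 3.44 mol
Divide by the smallest (3.44 mol N): C 1.002, H 2.999, N 1.000
→ CH3N
Empirical-formula mass = 29.04 g/mol
n = 58 / 29.04 = 2.00 ≈ 2
Molecular formula = (CH3N)×2 = C2H6N2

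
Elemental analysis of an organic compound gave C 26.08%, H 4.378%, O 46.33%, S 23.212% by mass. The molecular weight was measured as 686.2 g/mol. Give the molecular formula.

C15H30O20S5

Assume 100 g: 26.08 g C, 4.378 g H, 46.33 g O, 23.212 g S.
n(C) = 26.08/12.01 = 2.172, n(H) = 4.378/1.008 = 4.343, n(O) = 46.33/16.00 = 2.896, n(S) = 23.212/32.07 = 0.7238
Divide by the smallest (0.7238 mol S): C 3.000, H 6.001, O 4.001, S 1.000
≈ 3:6:4:1 → C3H6O4S
Empirical-formula mass = 138.15 g/mol
n = 686.2 / 138.15 = 4.97 ≈ 5
Molecular formula = (C3H6O4S)×5 = C15H30O20S5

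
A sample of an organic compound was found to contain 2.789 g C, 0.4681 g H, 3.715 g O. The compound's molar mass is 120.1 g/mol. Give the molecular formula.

n(C) = 2.789/12.01 = 0.2322, n(H) = 0.4681/1.008 = 0.4644, n(O) = 3.715/16.00 = 0.2322
Divide by the smallest (0.2322 mol O): C 1.000, H 2.000, O 1.000
≈ 1:2:1 → CH2O
Empirical-formula mass = 30.03 g/mol
n = 120.1 / 30.03 = 4.00 ≈ 4
Molecular formula = (CH2O)×4 = C4H8O4

C4H8O4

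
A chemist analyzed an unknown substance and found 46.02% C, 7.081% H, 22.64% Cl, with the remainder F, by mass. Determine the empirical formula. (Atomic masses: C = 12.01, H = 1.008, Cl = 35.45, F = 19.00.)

C6H11ClF2

Assume 100 g: 46.02 g C, 7.081 g H, 22.64 g Cl, 24.259 g F.
Moles — C: 46.02 / 12.01 = 3.832 mol; H: 7.081 / 1.008 = 7.025 mol; Cl: 22.64 / 35.45 = 0.6386 mol; F: 24.259 / 19.00 = 1.277 mol
Smallest is Cl at 0.6386 mol; normalising gives C 6.000, H 11.000, Cl 1.000, F 1.999
→ C6H11ClF2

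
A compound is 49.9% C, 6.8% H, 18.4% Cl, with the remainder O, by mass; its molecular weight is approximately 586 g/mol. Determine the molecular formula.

Assume 100 g: 49.9 g C, 6.8 g H, 18.4 g Cl, 24.9 g O.
C: 49.9 g ÷ 12.01 g/mol = 4.155 mol
H: 6.8 g ÷ 1.008 g/mol = 6.746 mol
Cl: 18.4 g ÷ 35.45 g/mol = 0.519 mol
O: 24.9 g ÷ 16.00 g/mol = 1.556 mol
Ratios (÷ 0.519): C 8.005, H 12.997, Cl 1.000, O 2.998
→ C8H13ClO3
Empirical-formula mass = 192.63 g/mol
n = 586 / 192.63 = 3.04 ≈ 3
Molecular formula = (C8H13ClO3)×3 = C24H39Cl3O9

C24H39Cl3O9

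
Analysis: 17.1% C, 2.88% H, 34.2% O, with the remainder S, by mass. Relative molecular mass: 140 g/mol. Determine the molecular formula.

C2H4O3S2

Assume 100 g: 17.1 g C, 2.88 g H, 34.2 g O, 45.82 g S.
n(C) = 17.1/12.01 = 1.424, n(H) = 2.88/1.008 = 2.857, n(O) = 34.2/16.00 = 2.138, n(S) = 45.82/32.07 = 1.429
Divide by the smallest (1.424 mol C): C 1.000, H 2.007, O 1.501, S 1.003
×2: C 2.00, H 4.01, O 3.00, S 2.01 → C2H4O3S2
Empirical-formula mass = 140.19 g/mol
n = 140 / 140.19 = 1.00 ≈ 1
Molecular formula = empirical formula = C2H4O3S2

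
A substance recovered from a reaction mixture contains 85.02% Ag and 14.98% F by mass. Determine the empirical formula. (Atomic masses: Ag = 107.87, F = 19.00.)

AgF

Assume 100 g: 85.02 g Ag, 14.98 g F.
Ag: 85.02 g ÷ 107.87 g/mol = 0.7882 mol
F: 14.98 g ÷ 19.00 g/mol = 0.7884 mol
Smallest is Ag at 0.7882 mol; normalising gives Ag 1.000, F 1.000
Ratio ≈ 1:1, so the empirical formula is AgF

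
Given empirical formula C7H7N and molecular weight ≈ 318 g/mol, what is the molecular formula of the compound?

C21H21N3

Empirical-formula mass = 105.14 g/mol
n = 318 / 105.14 = 3.02 ≈ 3
Molecular formula = (C7H7N)3 = C21H21N3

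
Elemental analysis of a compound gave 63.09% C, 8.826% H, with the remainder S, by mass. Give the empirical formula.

Assume 100 g: 63.09 g C, 8.826 g H, 28.084 g S.
C: 63.09 g ÷ 12.01 g/mol = 5.253 mol
H: 8.826 g ÷ 1.008 g/mol = 8.756 mol
S: 28.084 g ÷ 32.07 g/mol = 0.8757 mol
Smallest is S at 0.8757 mol; normalising gives C 5.999, H 9.999, S 1.000
≈ 6:10:1 → C6H10S

C6H10S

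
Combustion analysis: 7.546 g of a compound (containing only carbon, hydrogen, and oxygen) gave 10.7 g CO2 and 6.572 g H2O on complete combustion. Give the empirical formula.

CH3O

mol C = 10.7 / 44.01 = 0.2431; mass C = 0.2431 × 12.01 = 2.920 g
mol H = 2 × (6.572 / 18.02) = 0.7294; mass H = 0.7294 × 1.008 = 0.7352 g
mass O = 7.546 − (3.655) = 3.891 g → mol O = 0.2432
Smallest is C at 0.2431 mol; normalising gives C 1.000, H 3.000, O 1.000
→ CH3O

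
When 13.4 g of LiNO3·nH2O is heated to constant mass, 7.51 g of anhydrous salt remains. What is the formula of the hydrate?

LiNO3·3H2O

Mass of water lost = 13.4 − 7.51 = 5.89 g → 5.89 / 18.02 = 0.3269 mol H2O
Molar mass of LiNO3 = 68.95 g/mol → mol LiNO3 = 7.51 / 68.95 = 0.1089
n = 0.3269 / 0.1089 = 3.00 ≈ 3 → LiNO3·3H2O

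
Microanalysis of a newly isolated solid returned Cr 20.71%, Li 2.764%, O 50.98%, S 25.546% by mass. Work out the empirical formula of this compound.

Assume 100 g: 20.71 g Cr, 2.764 g Li, 50.98 g O, 25.546 g S.
n(Cr) = 20.71/52.00 = 0.3983, n(Li) = 2.764/6.94 = 0.3983, n(O) = 50.98/16.00 = 3.186, n(S) = 25.546/32.07 = 0.7966
Smallest is Cr at 0.3983 mol; normalising gives Cr 1.000, Li 1.000, O 8.000, S 2.000
Ratio ≈ 1:1:8:2, so the empirical formula is CrLiO8S2

CrLiO8S2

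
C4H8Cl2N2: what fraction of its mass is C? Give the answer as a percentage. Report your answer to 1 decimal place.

Molar mass = 4(12.01) + 8(1.008) + 2(35.45) + 2(14.01) = 155.024 g/mol
Mass of C per mole = 4 × 12.01 = 48.040 g
% C = 48.040 / 155.024 × 100 = 31.0%

31.0%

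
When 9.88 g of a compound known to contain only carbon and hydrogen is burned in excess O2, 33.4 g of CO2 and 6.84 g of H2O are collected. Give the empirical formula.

CH

mol C = 33.4 / 44.01 = 0.7589; mass C = 0.7589 × 12.01 = 9.115 g
mol H = 2 × (6.84 / 18.02) = 0.7592; mass H = 0.7592 × 1.008 = 0.7652 g
Ratios (÷ 0.7589): C 1.000, H 1.000
≈ 1:1 → CH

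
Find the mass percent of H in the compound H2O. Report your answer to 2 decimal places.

11.19%

Molar mass = 2(1.008) + 1(16.00) = 18.016 g/mol
Mass of H per mole = 2 × 1.008 = 2.016 g
% H = 2.016 / 18.016 × 100 = 11.19%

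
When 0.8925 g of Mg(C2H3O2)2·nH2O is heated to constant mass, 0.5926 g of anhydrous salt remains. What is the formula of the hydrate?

Mass of water lost = 0.8925 − 0.5926 = 0.2999 g → 0.2999 / 18.02 = 0.01664 mol H2O
Molar mass of Mg(C2H3O2)2 = 142.40 g/mol → mol Mg(C2H3O2)2 = 0.5926 / 142.40 = 0.004162
n = 0.01664 / 0.004162 = 4.00 ≈ 4 → Mg(C2H3O2)2·4H2O

Mg(C2H3O2)2·4H2O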